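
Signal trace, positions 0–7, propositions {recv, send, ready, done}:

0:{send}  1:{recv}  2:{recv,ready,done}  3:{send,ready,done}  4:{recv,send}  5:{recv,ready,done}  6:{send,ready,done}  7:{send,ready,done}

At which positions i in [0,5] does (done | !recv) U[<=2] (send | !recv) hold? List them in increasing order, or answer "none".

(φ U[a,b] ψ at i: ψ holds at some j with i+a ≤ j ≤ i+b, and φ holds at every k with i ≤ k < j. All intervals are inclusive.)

Evaluate at each i in [0,5]:
  i=0: ✓ (rhs at j=0)
  i=1: ✗ (lhs fails at k=1 before rhs at j=3)
  i=2: ✓ (rhs at j=3; lhs holds on [2,2])
  i=3: ✓ (rhs at j=3)
  i=4: ✓ (rhs at j=4)
  i=5: ✓ (rhs at j=6; lhs holds on [5,5])

0, 2, 3, 4, 5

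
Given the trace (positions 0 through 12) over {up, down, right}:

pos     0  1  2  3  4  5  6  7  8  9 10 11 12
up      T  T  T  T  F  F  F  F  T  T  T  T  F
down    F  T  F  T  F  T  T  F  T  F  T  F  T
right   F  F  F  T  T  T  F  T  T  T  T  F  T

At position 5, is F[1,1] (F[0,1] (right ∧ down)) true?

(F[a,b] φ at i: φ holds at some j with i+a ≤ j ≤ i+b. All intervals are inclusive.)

Check F[0,1] (right ∧ down) at each j in [6,6]:
  j=6: fails (none in [6,7])
No position in the window satisfies it → formula fails.

No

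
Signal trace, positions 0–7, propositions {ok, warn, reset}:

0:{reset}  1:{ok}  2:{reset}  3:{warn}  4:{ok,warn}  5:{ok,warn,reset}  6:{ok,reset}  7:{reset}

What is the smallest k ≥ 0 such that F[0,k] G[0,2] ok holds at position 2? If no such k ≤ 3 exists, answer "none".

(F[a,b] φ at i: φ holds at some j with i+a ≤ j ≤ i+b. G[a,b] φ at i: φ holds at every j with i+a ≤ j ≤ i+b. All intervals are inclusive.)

Scan j = 2,3,… for G[0,2] ok:
  j=2: fails
  j=3: fails
  j=4: holds
First hit at j=4, so smallest k = 4-2 = 2.

2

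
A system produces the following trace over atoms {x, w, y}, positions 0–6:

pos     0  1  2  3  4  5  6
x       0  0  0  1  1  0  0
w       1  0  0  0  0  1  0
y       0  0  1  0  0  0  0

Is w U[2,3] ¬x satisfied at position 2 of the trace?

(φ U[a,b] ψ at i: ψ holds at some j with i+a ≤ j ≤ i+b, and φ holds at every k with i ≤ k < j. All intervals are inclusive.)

Does not hold

Need some j in [4,5] with ¬x, and w at every k in [2,j-1].
  j=4: ¬x false.
  j=5: ¬x holds, but w fails at k=2 → not this j.
No j in the window works → until fails.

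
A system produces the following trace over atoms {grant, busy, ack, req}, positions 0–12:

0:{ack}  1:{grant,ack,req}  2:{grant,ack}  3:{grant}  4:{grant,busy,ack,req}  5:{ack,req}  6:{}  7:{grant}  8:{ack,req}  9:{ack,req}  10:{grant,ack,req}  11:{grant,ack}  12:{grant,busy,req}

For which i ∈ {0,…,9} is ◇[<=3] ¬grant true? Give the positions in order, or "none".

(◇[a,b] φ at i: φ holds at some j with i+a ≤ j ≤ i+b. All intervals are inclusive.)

Evaluate at each i in [0,9]:
  i=0: ✓ (witness j=0)
  i=1: ✗ (none in [1,4])
  i=2: ✓ (witness j=5)
  i=3: ✓ (witness j=5)
  i=4: ✓ (witness j=5)
  i=5: ✓ (witness j=5)
  i=6: ✓ (witness j=6)
  i=7: ✓ (witness j=8)
  i=8: ✓ (witness j=8)
  i=9: ✓ (witness j=9)

0, 2, 3, 4, 5, 6, 7, 8, 9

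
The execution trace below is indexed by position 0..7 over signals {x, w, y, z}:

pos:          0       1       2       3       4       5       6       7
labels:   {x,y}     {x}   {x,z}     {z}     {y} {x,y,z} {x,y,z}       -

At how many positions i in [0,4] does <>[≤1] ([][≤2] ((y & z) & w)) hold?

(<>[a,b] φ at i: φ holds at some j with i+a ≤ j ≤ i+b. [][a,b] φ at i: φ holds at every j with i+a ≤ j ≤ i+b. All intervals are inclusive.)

0

Evaluate at each i in [0,4]:
  i=0: ✗ (none in [0,1])
  i=1: ✗ (none in [1,2])
  i=2: ✗ (none in [2,3])
  i=3: ✗ (none in [3,4])
  i=4: ✗ (none in [4,5])
Positions where it holds: {} → 0.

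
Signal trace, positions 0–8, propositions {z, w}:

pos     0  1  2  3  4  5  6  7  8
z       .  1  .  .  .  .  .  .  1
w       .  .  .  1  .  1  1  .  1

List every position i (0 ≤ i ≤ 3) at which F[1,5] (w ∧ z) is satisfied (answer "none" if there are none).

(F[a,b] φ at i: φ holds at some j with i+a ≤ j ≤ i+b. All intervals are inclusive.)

Evaluate at each i in [0,3]:
  i=0: ✗ (none in [1,5])
  i=1: ✗ (none in [2,6])
  i=2: ✗ (none in [3,7])
  i=3: ✓ (witness j=8)

3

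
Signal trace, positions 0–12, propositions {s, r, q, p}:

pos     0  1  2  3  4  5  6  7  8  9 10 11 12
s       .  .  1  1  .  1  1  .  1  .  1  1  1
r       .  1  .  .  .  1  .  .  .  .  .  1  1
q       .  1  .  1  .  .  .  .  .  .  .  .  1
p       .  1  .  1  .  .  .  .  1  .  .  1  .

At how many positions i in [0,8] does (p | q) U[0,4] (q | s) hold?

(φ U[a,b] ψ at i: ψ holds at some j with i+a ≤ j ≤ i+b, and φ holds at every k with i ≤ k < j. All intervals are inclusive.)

6

Evaluate at each i in [0,8]:
  i=0: ✗ (lhs fails at k=0 before rhs at j=1)
  i=1: ✓ (rhs at j=1)
  i=2: ✓ (rhs at j=2)
  i=3: ✓ (rhs at j=3)
  i=4: ✗ (lhs fails at k=4 before rhs at j=5)
  i=5: ✓ (rhs at j=5)
  i=6: ✓ (rhs at j=6)
  i=7: ✗ (lhs fails at k=7 before rhs at j=8)
  i=8: ✓ (rhs at j=8)
Positions where it holds: {1, 2, 3, 5, 6, 8} → 6.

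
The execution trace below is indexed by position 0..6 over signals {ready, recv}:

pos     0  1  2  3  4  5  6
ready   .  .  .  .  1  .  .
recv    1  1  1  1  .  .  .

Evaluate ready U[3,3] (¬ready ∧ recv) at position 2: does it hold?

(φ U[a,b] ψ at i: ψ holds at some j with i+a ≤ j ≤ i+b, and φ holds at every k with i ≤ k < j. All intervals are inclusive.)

Need some j in [5,5] with (¬ready ∧ recv), and ready at every k in [2,j-1].
  j=5: (¬ready ∧ recv) false.
No j in the window works → until fails.

No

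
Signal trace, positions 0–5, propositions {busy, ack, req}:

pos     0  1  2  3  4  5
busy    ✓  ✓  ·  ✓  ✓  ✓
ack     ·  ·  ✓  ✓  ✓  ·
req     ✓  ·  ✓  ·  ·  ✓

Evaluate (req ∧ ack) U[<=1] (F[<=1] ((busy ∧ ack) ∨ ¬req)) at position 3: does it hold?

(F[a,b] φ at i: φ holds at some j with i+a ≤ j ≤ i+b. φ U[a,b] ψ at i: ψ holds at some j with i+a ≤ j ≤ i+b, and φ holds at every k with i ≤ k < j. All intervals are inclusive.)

Yes

Need some j in [3,4] with F[<=1] ((busy ∧ ack) ∨ ¬req), and (req ∧ ack) at every k in [3,j-1].
  j=3: F[<=1] ((busy ∧ ack) ∨ ¬req) holds; no prefix to check → satisfied.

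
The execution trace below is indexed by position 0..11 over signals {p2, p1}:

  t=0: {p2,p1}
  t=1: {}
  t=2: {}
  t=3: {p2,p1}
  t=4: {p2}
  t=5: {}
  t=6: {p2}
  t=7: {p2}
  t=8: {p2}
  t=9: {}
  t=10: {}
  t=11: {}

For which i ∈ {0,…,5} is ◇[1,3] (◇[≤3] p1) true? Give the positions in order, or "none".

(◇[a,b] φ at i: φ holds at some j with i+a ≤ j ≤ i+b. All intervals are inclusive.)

Evaluate at each i in [0,5]:
  i=0: ✓ (witness j=1)
  i=1: ✓ (witness j=2)
  i=2: ✓ (witness j=3)
  i=3: ✗ (none in [4,6])
  i=4: ✗ (none in [5,7])
  i=5: ✗ (none in [6,8])

0, 1, 2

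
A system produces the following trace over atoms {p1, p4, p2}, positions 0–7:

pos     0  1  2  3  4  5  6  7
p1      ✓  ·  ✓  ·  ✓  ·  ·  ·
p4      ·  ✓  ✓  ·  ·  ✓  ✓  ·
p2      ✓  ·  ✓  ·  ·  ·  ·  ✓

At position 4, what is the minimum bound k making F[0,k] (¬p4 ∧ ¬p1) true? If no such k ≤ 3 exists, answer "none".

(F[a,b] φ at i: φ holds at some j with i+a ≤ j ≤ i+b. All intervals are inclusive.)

3

Scan j = 4,5,… for (¬p4 ∧ ¬p1):
  j=4: fails
  j=5: fails
  j=6: fails
  j=7: holds
First hit at j=7, so smallest k = 7-4 = 3.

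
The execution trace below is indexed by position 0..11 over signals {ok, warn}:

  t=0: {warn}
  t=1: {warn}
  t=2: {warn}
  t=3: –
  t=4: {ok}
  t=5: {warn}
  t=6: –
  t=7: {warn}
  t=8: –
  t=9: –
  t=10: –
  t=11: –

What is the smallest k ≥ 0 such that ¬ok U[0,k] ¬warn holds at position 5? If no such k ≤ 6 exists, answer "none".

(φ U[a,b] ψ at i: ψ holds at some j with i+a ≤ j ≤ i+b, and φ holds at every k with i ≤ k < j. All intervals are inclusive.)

1

Need earliest j ≥ 5 with ¬warn, and ¬ok at every k in [5,j-1].
  j=5: rhs fails.
  j=6: rhs holds; lhs holds on [5,5]. k = 1.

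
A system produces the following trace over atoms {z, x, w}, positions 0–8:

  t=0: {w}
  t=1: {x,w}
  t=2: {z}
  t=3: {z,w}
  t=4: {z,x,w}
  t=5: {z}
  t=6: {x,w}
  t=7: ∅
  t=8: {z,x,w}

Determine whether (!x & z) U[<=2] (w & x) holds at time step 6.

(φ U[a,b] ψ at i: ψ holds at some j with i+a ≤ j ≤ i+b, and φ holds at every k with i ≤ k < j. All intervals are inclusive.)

Need some j in [6,8] with (w & x), and (!x & z) at every k in [6,j-1].
  j=6: (w & x) holds; no prefix to check → satisfied.

Yes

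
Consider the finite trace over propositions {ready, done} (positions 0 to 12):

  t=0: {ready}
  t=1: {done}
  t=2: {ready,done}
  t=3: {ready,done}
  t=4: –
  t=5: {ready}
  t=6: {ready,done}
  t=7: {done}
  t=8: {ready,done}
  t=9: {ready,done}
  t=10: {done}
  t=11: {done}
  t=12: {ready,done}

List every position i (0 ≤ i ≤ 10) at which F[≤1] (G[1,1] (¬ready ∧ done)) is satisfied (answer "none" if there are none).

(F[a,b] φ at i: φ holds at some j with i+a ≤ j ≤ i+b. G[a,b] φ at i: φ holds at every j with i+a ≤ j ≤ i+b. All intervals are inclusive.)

0, 5, 6, 8, 9, 10

Evaluate at each i in [0,10]:
  i=0: ✓ (witness j=0)
  i=1: ✗ (none in [1,2])
  i=2: ✗ (none in [2,3])
  i=3: ✗ (none in [3,4])
  i=4: ✗ (none in [4,5])
  i=5: ✓ (witness j=6)
  i=6: ✓ (witness j=6)
  i=7: ✗ (none in [7,8])
  i=8: ✓ (witness j=9)
  i=9: ✓ (witness j=9)
  i=10: ✓ (witness j=10)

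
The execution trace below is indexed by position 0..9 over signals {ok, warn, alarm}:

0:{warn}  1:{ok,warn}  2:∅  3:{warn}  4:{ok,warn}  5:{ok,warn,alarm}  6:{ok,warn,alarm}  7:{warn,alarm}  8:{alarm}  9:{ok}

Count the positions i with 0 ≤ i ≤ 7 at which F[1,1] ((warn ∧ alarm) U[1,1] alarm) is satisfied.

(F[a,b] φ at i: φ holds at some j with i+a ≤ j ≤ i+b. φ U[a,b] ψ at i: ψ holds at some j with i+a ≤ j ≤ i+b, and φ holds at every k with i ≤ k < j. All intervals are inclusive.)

3

Evaluate at each i in [0,7]:
  i=0: ✗ (none in [1,1])
  i=1: ✗ (none in [2,2])
  i=2: ✗ (none in [3,3])
  i=3: ✗ (none in [4,4])
  i=4: ✓ (witness j=5)
  i=5: ✓ (witness j=6)
  i=6: ✓ (witness j=7)
  i=7: ✗ (none in [8,8])
Positions where it holds: {4, 5, 6} → 3.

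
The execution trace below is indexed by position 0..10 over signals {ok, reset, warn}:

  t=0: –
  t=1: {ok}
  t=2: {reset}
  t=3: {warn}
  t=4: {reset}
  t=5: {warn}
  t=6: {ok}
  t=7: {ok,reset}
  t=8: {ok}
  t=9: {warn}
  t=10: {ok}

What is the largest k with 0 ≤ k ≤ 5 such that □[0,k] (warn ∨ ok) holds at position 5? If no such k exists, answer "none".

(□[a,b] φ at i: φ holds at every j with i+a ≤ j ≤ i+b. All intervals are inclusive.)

(warn ∨ ok) must hold from j=5 onward; find where it first fails.
  j=5: holds
  j=6: holds
  j=7: holds
  j=8: holds
  j=9: holds
  j=10: holds
Holds through j=10; largest k = 5.

5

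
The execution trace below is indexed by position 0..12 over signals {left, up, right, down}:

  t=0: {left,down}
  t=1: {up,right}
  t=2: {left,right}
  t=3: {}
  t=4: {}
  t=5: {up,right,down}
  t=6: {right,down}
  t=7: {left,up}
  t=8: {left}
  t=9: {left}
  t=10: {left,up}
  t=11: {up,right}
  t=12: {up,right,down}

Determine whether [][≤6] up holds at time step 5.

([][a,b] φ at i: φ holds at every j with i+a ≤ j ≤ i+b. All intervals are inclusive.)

Check up at every j in [5,11]:
  j=5: true
  j=6: false
  j=7: true
  j=8: false
  j=9: false
  j=10: true
  j=11: true
Fails at j=6 → formula fails.

No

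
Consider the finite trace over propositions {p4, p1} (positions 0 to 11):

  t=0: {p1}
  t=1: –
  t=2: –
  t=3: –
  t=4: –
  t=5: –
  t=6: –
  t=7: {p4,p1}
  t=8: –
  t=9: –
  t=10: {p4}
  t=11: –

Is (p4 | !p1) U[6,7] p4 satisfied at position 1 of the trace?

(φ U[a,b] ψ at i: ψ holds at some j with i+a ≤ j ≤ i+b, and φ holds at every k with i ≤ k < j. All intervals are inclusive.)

Need some j in [7,8] with p4, and (p4 | !p1) at every k in [1,j-1].
  j=7: p4 holds; (p4 | !p1) holds at every k in [1,6] → satisfied.

True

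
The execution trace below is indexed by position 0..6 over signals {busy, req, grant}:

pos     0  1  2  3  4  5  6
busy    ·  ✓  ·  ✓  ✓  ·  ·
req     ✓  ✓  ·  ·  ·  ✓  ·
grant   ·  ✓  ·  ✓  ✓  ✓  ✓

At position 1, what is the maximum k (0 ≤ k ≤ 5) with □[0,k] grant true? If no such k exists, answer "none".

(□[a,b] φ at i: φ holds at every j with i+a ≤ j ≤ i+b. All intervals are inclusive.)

0

grant must hold from j=1 onward; find where it first fails.
  j=1: holds
  j=2: fails
Holds on [1,1], so largest k = 0.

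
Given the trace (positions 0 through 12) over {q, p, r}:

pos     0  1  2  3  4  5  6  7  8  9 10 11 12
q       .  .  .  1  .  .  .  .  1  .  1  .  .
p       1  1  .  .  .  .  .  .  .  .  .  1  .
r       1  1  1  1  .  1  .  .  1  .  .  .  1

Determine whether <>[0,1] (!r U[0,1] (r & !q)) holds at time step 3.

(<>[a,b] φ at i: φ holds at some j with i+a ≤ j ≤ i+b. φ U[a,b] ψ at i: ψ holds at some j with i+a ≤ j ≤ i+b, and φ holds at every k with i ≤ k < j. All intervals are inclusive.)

Check (!r U[0,1] (r & !q)) at each j in [3,4]:
  j=3: fails
  j=4: holds
Found at j=4 → formula holds.

Holds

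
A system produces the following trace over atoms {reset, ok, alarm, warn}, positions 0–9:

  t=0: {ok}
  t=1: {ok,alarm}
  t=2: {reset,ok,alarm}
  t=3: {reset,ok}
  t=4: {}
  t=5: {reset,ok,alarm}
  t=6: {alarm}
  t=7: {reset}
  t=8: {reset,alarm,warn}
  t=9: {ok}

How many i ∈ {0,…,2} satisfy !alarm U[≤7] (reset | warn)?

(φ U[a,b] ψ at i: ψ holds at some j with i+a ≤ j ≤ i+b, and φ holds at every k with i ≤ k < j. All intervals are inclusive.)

1

Evaluate at each i in [0,2]:
  i=0: ✗ (lhs fails at k=1 before rhs at j=2)
  i=1: ✗ (lhs fails at k=1 before rhs at j=2)
  i=2: ✓ (rhs at j=2)
Positions where it holds: {2} → 1.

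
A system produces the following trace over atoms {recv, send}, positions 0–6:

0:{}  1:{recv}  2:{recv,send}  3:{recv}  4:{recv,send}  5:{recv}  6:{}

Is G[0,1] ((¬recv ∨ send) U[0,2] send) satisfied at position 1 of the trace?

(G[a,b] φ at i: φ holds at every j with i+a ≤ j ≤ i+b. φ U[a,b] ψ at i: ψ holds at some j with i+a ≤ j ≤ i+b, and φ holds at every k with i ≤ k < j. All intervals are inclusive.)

Does not hold

Check ((¬recv ∨ send) U[0,2] send) at every j in [1,2]:
  j=1: fails
  j=2: holds
Fails at j=1 → formula fails.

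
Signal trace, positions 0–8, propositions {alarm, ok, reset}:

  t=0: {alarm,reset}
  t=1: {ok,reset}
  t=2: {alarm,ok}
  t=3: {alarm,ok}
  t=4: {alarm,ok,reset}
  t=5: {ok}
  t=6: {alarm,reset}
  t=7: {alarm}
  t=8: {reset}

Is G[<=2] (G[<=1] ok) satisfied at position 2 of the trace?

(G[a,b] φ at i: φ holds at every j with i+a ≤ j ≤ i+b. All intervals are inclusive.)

Check G[<=1] ok at every j in [2,4]:
  j=2: holds on [2,3]
  j=3: holds on [3,4]
  j=4: holds on [4,5]
All positions satisfy it → formula holds.

Holds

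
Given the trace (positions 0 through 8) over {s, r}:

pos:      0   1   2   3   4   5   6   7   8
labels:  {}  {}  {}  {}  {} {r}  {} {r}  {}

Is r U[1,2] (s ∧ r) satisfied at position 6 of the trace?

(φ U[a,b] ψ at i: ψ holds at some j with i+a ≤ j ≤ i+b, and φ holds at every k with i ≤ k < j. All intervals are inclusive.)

Does not hold

Need some j in [7,8] with (s ∧ r), and r at every k in [6,j-1].
  j=7: (s ∧ r) false.
  j=8: (s ∧ r) false.
No j in the window works → until fails.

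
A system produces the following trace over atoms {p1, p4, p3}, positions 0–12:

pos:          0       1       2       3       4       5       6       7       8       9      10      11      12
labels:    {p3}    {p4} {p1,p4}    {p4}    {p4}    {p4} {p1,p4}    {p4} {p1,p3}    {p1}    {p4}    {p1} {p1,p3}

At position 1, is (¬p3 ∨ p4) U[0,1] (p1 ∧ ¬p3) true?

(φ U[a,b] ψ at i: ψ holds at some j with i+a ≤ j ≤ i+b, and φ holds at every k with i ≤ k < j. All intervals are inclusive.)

Holds

Need some j in [1,2] with (p1 ∧ ¬p3), and (¬p3 ∨ p4) at every k in [1,j-1].
  j=1: (p1 ∧ ¬p3) false.
  j=2: (p1 ∧ ¬p3) holds; (¬p3 ∨ p4) holds at every k in [1,1] → satisfied.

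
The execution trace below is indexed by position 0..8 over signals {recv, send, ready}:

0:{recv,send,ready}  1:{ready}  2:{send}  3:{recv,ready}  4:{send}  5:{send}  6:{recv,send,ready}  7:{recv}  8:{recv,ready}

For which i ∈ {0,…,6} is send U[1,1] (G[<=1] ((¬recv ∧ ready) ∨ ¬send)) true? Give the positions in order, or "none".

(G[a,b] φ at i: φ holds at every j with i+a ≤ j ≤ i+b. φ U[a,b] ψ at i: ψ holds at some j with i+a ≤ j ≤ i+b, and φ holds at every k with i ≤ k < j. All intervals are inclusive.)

Evaluate at each i in [0,6]:
  i=0: ✗ (no rhs in [1,1])
  i=1: ✗ (no rhs in [2,2])
  i=2: ✗ (no rhs in [3,3])
  i=3: ✗ (no rhs in [4,4])
  i=4: ✗ (no rhs in [5,5])
  i=5: ✗ (no rhs in [6,6])
  i=6: ✓ (rhs at j=7; lhs holds on [6,6])

6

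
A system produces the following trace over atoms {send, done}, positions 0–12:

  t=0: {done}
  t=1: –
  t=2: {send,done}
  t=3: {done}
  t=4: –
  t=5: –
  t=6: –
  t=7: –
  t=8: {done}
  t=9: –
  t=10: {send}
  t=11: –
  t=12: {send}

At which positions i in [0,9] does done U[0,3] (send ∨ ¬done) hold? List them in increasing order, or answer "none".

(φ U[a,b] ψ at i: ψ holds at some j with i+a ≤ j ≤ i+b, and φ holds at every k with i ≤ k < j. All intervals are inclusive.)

Evaluate at each i in [0,9]:
  i=0: ✓ (rhs at j=1; lhs holds on [0,0])
  i=1: ✓ (rhs at j=1)
  i=2: ✓ (rhs at j=2)
  i=3: ✓ (rhs at j=4; lhs holds on [3,3])
  i=4: ✓ (rhs at j=4)
  i=5: ✓ (rhs at j=5)
  i=6: ✓ (rhs at j=6)
  i=7: ✓ (rhs at j=7)
  i=8: ✓ (rhs at j=9; lhs holds on [8,8])
  i=9: ✓ (rhs at j=9)

0, 1, 2, 3, 4, 5, 6, 7, 8, 9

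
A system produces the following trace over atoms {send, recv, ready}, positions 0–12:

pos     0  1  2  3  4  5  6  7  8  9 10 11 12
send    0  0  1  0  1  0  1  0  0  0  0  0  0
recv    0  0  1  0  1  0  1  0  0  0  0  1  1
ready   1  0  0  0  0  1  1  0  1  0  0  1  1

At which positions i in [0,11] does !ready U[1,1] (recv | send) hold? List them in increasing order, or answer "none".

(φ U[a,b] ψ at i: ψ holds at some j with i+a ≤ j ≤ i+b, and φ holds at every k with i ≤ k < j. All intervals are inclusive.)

1, 3, 10

Evaluate at each i in [0,11]:
  i=0: ✗ (no rhs in [1,1])
  i=1: ✓ (rhs at j=2; lhs holds on [1,1])
  i=2: ✗ (no rhs in [3,3])
  i=3: ✓ (rhs at j=4; lhs holds on [3,3])
  i=4: ✗ (no rhs in [5,5])
  i=5: ✗ (lhs fails at k=5 before rhs at j=6)
  i=6: ✗ (no rhs in [7,7])
  i=7: ✗ (no rhs in [8,8])
  i=8: ✗ (no rhs in [9,9])
  i=9: ✗ (no rhs in [10,10])
  i=10: ✓ (rhs at j=11; lhs holds on [10,10])
  i=11: ✗ (lhs fails at k=11 before rhs at j=12)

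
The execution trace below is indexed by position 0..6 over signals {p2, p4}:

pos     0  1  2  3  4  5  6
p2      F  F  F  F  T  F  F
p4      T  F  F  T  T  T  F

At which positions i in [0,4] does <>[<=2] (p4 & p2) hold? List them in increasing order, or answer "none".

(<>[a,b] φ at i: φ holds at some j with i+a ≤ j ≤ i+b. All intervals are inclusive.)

Evaluate at each i in [0,4]:
  i=0: ✗ (none in [0,2])
  i=1: ✗ (none in [1,3])
  i=2: ✓ (witness j=4)
  i=3: ✓ (witness j=4)
  i=4: ✓ (witness j=4)

2, 3, 4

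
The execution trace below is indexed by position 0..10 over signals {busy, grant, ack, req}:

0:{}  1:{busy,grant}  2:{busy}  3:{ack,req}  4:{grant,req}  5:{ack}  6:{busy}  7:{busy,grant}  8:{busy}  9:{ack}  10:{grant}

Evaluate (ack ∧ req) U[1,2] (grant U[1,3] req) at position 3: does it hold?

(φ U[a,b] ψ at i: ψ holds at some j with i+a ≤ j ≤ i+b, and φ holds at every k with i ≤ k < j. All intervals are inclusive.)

Does not hold

Need some j in [4,5] with (grant U[1,3] req), and (ack ∧ req) at every k in [3,j-1].
  j=4: (grant U[1,3] req) — fails.
  j=5: (grant U[1,3] req) — fails.
No j in the window works → until fails.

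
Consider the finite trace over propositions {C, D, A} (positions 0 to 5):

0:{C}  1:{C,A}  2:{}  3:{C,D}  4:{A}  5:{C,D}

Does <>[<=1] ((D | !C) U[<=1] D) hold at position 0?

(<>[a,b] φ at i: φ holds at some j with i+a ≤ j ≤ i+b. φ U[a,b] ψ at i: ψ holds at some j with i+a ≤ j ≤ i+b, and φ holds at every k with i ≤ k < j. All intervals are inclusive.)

Check ((D | !C) U[<=1] D) at each j in [0,1]:
  j=0: fails
  j=1: fails
No position in the window satisfies it → formula fails.

Does not hold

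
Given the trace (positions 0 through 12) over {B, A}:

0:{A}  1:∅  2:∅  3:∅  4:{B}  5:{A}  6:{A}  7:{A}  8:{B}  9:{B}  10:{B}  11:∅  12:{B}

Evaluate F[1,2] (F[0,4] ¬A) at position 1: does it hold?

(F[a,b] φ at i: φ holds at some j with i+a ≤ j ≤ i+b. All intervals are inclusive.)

Check F[0,4] ¬A at each j in [2,3]:
  j=2: holds (witness at 2)
  j=3: holds (witness at 3)
Found at j=2 → formula holds.

True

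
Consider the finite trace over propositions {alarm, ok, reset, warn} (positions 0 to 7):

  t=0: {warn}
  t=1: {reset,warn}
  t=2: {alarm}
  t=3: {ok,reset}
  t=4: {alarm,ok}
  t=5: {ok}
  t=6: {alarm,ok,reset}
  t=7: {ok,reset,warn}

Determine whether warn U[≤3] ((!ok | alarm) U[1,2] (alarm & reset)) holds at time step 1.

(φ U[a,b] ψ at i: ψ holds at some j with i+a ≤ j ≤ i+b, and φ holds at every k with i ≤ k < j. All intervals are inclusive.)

Need some j in [1,4] with ((!ok | alarm) U[1,2] (alarm & reset)), and warn at every k in [1,j-1].
  j=1: ((!ok | alarm) U[1,2] (alarm & reset)) — fails.
  j=2: ((!ok | alarm) U[1,2] (alarm & reset)) — fails.
  j=3: ((!ok | alarm) U[1,2] (alarm & reset)) — fails.
  j=4: ((!ok | alarm) U[1,2] (alarm & reset)) — fails.
No j in the window works → until fails.

Does not hold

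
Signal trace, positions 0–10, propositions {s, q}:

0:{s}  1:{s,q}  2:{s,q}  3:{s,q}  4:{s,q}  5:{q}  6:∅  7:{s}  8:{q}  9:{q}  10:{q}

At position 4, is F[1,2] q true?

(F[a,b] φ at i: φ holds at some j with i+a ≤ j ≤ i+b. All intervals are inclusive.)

Yes

Check q at each j in [5,6]:
  j=5: true
  j=6: false
Found at j=5 → formula holds.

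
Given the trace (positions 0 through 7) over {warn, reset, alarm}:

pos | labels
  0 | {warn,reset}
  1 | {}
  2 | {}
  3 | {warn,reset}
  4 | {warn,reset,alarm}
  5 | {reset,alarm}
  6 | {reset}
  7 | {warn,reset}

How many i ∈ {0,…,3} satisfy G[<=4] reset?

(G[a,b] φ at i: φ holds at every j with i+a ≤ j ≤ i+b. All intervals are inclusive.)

Evaluate at each i in [0,3]:
  i=0: ✗ (fails at j=1)
  i=1: ✗ (fails at j=1)
  i=2: ✗ (fails at j=2)
  i=3: ✓ (all of [3,7])
Positions where it holds: {3} → 1.

1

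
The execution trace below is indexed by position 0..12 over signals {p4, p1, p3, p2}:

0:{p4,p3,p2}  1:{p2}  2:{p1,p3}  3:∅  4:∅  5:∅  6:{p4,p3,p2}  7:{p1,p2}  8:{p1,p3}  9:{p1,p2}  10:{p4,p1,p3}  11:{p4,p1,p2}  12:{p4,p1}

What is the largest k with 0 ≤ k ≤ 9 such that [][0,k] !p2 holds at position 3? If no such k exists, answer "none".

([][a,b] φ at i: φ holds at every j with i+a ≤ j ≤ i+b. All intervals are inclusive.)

2

!p2 must hold from j=3 onward; find where it first fails.
  j=3: holds
  j=4: holds
  j=5: holds
  j=6: fails
Holds on [3,5], so largest k = 2.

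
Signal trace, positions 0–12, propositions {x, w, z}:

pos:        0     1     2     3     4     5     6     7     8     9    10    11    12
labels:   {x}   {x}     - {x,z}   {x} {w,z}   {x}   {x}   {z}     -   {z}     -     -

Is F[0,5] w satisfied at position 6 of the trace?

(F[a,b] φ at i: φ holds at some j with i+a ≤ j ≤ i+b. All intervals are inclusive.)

Check w at each j in [6,11]:
  j=6: false
  j=7: false
  j=8: false
  j=9: false
  j=10: false
  j=11: false
No position in the window satisfies it → formula fails.

False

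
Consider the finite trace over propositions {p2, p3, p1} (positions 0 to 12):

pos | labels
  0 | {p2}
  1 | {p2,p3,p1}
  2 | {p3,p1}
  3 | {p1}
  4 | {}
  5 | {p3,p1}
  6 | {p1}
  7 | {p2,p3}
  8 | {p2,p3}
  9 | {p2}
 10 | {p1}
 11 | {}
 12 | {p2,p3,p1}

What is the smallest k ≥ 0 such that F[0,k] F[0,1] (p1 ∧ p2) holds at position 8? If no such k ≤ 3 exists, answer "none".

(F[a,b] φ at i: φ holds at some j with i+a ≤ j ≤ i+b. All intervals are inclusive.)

3

Scan j = 8,9,… for F[0,1] (p1 ∧ p2):
  j=8: fails
  j=9: fails
  j=10: fails
  j=11: holds
First hit at j=11, so smallest k = 11-8 = 3.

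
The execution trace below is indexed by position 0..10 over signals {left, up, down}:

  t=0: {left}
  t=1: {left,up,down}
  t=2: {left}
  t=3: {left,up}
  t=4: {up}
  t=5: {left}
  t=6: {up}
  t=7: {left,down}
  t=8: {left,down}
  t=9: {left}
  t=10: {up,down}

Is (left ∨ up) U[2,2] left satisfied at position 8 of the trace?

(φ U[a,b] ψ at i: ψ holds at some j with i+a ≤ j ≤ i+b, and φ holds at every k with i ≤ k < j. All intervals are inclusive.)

Need some j in [10,10] with left, and (left ∨ up) at every k in [8,j-1].
  j=10: left false.
No j in the window works → until fails.

No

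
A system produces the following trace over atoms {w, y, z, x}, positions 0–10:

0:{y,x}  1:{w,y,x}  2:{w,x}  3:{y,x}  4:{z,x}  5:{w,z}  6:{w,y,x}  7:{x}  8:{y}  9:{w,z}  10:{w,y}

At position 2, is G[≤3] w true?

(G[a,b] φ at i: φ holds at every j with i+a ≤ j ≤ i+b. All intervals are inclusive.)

Does not hold

Check w at every j in [2,5]:
  j=2: true
  j=3: false
  j=4: false
  j=5: true
Fails at j=3 → formula fails.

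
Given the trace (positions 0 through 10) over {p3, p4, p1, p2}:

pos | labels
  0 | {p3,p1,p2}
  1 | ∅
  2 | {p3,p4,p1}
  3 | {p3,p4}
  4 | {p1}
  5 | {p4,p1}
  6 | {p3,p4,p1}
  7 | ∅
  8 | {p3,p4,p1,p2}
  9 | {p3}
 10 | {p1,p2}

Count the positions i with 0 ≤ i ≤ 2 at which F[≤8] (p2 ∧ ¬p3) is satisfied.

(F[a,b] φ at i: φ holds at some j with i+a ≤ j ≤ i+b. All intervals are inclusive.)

1

Evaluate at each i in [0,2]:
  i=0: ✗ (none in [0,8])
  i=1: ✗ (none in [1,9])
  i=2: ✓ (witness j=10)
Positions where it holds: {2} → 1.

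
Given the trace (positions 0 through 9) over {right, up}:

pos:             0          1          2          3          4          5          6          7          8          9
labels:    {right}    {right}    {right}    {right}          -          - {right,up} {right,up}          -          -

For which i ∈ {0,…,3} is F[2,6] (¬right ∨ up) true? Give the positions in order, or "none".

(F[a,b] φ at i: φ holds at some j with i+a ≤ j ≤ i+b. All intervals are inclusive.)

0, 1, 2, 3

Evaluate at each i in [0,3]:
  i=0: ✓ (witness j=4)
  i=1: ✓ (witness j=4)
  i=2: ✓ (witness j=4)
  i=3: ✓ (witness j=5)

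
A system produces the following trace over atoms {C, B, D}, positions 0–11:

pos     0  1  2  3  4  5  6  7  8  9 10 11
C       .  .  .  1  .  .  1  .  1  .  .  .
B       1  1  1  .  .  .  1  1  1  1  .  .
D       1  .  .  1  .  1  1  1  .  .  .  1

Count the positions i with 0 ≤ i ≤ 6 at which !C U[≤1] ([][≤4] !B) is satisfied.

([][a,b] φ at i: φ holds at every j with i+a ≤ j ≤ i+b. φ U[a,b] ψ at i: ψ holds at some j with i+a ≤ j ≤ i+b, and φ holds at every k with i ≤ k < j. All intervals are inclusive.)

Evaluate at each i in [0,6]:
  i=0: ✗ (no rhs in [0,1])
  i=1: ✗ (no rhs in [1,2])
  i=2: ✗ (no rhs in [2,3])
  i=3: ✗ (no rhs in [3,4])
  i=4: ✗ (no rhs in [4,5])
  i=5: ✗ (no rhs in [5,6])
  i=6: ✗ (no rhs in [6,7])
Positions where it holds: {} → 0.

0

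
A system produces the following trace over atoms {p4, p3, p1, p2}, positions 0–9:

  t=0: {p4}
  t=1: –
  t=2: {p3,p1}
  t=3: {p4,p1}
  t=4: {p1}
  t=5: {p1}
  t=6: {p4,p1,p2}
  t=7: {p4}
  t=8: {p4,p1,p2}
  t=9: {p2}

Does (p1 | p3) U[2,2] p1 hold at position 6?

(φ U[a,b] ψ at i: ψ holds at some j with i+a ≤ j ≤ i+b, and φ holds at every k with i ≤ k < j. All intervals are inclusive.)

No

Need some j in [8,8] with p1, and (p1 | p3) at every k in [6,j-1].
  j=8: p1 holds, but (p1 | p3) fails at k=7 → not this j.
No j in the window works → until fails.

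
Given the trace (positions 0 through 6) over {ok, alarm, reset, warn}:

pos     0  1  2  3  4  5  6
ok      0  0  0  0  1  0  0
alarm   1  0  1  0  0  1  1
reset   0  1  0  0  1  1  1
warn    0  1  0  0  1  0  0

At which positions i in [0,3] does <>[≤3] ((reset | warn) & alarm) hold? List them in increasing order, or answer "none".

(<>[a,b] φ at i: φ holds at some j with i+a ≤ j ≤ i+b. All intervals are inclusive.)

Evaluate at each i in [0,3]:
  i=0: ✗ (none in [0,3])
  i=1: ✗ (none in [1,4])
  i=2: ✓ (witness j=5)
  i=3: ✓ (witness j=5)

2, 3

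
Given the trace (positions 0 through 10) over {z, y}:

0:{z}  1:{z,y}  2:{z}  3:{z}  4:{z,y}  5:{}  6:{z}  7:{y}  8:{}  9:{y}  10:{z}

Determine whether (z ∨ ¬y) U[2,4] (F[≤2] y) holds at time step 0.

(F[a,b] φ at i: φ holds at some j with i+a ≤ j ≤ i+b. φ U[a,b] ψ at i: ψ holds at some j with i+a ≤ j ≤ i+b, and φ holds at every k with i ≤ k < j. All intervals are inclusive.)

True

Need some j in [2,4] with F[≤2] y, and (z ∨ ¬y) at every k in [0,j-1].
  j=2: F[≤2] y holds; (z ∨ ¬y) holds at every k in [0,1] → satisfied.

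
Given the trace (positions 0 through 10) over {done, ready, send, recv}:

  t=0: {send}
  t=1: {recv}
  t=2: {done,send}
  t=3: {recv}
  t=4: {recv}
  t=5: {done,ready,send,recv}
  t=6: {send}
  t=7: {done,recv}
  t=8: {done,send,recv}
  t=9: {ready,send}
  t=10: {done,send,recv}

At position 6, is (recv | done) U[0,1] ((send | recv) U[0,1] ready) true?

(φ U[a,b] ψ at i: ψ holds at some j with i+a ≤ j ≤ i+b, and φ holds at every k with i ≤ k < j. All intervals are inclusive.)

Need some j in [6,7] with ((send | recv) U[0,1] ready), and (recv | done) at every k in [6,j-1].
  j=6: ((send | recv) U[0,1] ready) — fails.
  j=7: ((send | recv) U[0,1] ready) — fails.
No j in the window works → until fails.

Does not hold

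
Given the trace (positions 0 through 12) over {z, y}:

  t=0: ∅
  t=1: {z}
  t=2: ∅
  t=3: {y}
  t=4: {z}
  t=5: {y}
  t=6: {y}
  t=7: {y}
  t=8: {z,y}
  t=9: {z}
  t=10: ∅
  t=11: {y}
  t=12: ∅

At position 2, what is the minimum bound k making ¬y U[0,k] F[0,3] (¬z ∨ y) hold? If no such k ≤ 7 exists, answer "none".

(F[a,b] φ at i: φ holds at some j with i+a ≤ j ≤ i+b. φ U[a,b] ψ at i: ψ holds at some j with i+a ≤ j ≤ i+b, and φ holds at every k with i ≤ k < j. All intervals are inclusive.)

Need earliest j ≥ 2 with F[0,3] (¬z ∨ y), and ¬y at every k in [2,j-1].
  j=2: rhs holds (empty prefix). k = 0.

0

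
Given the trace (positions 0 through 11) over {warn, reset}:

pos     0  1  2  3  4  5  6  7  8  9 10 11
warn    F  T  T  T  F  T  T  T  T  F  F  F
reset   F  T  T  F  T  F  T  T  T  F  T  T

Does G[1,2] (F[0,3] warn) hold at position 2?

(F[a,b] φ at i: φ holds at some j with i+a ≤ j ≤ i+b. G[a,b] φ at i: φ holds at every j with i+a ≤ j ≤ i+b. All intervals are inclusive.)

Check F[0,3] warn at every j in [3,4]:
  j=3: holds (witness at 3)
  j=4: holds (witness at 5)
All positions satisfy it → formula holds.

Holds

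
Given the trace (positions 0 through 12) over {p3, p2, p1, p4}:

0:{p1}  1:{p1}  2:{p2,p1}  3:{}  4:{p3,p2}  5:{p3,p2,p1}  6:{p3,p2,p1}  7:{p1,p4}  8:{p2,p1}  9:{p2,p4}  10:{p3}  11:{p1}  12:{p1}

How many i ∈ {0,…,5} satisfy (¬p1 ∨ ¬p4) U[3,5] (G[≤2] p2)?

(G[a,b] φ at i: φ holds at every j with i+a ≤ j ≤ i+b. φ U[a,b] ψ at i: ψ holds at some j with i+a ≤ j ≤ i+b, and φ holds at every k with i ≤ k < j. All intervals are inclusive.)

2

Evaluate at each i in [0,5]:
  i=0: ✓ (rhs at j=4; lhs holds on [0,3])
  i=1: ✓ (rhs at j=4; lhs holds on [1,3])
  i=2: ✗ (no rhs in [5,7])
  i=3: ✗ (no rhs in [6,8])
  i=4: ✗ (no rhs in [7,9])
  i=5: ✗ (no rhs in [8,10])
Positions where it holds: {0, 1} → 2.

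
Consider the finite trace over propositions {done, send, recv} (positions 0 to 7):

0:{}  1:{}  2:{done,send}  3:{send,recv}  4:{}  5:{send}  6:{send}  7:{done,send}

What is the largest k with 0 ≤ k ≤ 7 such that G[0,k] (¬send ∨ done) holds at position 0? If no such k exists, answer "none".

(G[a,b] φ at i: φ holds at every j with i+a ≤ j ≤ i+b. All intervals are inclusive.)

2

(¬send ∨ done) must hold from j=0 onward; find where it first fails.
  j=0: holds
  j=1: holds
  j=2: holds
  j=3: fails
Holds on [0,2], so largest k = 2.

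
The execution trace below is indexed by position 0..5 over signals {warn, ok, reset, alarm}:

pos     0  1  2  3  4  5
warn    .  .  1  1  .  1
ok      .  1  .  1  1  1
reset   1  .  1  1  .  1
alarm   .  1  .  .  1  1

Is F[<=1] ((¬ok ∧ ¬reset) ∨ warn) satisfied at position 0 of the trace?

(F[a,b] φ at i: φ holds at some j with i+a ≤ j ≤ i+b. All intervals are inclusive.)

Check ((¬ok ∧ ¬reset) ∨ warn) at each j in [0,1]:
  j=0: false
  j=1: false
No position in the window satisfies it → formula fails.

False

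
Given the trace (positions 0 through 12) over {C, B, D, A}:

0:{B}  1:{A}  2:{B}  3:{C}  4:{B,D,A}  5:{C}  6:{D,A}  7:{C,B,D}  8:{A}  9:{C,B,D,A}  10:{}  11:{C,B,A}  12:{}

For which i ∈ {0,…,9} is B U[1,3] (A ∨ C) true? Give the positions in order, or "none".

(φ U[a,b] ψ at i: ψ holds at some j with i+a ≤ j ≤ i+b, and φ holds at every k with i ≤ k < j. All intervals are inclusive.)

Evaluate at each i in [0,9]:
  i=0: ✓ (rhs at j=1; lhs holds on [0,0])
  i=1: ✗ (lhs fails at k=1 before rhs at j=3)
  i=2: ✓ (rhs at j=3; lhs holds on [2,2])
  i=3: ✗ (lhs fails at k=3 before rhs at j=4)
  i=4: ✓ (rhs at j=5; lhs holds on [4,4])
  i=5: ✗ (lhs fails at k=5 before rhs at j=6)
  i=6: ✗ (lhs fails at k=6 before rhs at j=7)
  i=7: ✓ (rhs at j=8; lhs holds on [7,7])
  i=8: ✗ (lhs fails at k=8 before rhs at j=9)
  i=9: ✗ (lhs fails at k=10 before rhs at j=11)

0, 2, 4, 7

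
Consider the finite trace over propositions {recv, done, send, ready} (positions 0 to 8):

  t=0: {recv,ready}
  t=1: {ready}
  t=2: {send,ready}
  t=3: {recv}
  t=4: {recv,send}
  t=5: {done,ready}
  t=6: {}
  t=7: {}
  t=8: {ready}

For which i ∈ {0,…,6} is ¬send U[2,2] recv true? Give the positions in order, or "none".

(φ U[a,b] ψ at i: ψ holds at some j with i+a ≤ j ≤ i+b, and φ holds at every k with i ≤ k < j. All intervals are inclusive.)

none

Evaluate at each i in [0,6]:
  i=0: ✗ (no rhs in [2,2])
  i=1: ✗ (lhs fails at k=2 before rhs at j=3)
  i=2: ✗ (lhs fails at k=2 before rhs at j=4)
  i=3: ✗ (no rhs in [5,5])
  i=4: ✗ (no rhs in [6,6])
  i=5: ✗ (no rhs in [7,7])
  i=6: ✗ (no rhs in [8,8])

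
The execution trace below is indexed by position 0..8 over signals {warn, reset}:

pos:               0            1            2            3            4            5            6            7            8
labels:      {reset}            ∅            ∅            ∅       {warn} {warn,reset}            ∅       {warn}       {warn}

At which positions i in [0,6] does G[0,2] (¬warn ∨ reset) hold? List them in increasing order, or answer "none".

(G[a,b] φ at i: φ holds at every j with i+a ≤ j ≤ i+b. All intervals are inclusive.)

Evaluate at each i in [0,6]:
  i=0: ✓ (all of [0,2])
  i=1: ✓ (all of [1,3])
  i=2: ✗ (fails at j=4)
  i=3: ✗ (fails at j=4)
  i=4: ✗ (fails at j=4)
  i=5: ✗ (fails at j=7)
  i=6: ✗ (fails at j=7)

0, 1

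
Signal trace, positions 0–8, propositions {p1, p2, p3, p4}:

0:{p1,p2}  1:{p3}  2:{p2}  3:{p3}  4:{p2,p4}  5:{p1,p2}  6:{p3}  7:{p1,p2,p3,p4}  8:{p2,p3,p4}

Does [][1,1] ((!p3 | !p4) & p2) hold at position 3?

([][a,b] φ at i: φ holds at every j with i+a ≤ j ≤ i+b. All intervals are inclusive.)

Check ((!p3 | !p4) & p2) at every j in [4,4]:
  j=4: true
All positions satisfy it → formula holds.

Yes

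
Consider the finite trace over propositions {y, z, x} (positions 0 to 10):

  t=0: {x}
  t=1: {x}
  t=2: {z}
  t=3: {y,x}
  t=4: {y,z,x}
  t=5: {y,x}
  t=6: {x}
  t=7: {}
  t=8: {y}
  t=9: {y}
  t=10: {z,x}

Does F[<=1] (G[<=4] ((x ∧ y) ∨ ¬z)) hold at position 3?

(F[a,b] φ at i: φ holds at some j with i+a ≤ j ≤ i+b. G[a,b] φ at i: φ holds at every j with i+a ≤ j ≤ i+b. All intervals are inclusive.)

Check G[<=4] ((x ∧ y) ∨ ¬z) at each j in [3,4]:
  j=3: holds on [3,7]
  j=4: holds on [4,8]
Found at j=3 → formula holds.

True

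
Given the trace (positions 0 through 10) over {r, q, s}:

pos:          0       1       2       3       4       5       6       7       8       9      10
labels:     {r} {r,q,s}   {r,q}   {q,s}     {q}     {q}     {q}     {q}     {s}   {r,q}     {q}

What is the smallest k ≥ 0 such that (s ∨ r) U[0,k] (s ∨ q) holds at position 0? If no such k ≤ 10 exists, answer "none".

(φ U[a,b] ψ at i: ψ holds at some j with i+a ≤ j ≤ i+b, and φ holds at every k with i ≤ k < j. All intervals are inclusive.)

Need earliest j ≥ 0 with (s ∨ q), and (s ∨ r) at every k in [0,j-1].
  j=0: rhs fails.
  j=1: rhs holds; lhs holds on [0,0]. k = 1.

1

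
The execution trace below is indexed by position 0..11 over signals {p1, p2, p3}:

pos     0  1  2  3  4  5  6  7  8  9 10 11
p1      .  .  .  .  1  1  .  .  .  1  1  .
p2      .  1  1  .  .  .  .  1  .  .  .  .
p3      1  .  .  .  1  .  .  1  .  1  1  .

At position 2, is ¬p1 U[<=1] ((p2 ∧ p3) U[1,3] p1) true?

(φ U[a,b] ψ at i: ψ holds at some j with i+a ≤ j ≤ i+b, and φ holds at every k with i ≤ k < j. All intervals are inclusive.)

Does not hold

Need some j in [2,3] with ((p2 ∧ p3) U[1,3] p1), and ¬p1 at every k in [2,j-1].
  j=2: ((p2 ∧ p3) U[1,3] p1) — fails.
  j=3: ((p2 ∧ p3) U[1,3] p1) — fails.
No j in the window works → until fails.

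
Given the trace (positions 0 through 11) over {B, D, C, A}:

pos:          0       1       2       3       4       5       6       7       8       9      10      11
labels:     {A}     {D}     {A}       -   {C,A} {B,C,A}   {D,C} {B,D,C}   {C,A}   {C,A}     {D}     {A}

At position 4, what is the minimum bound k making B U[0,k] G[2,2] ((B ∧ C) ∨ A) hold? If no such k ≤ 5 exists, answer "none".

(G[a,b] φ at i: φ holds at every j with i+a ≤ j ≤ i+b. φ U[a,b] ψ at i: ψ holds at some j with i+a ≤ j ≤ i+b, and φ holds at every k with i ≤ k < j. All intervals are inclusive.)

Need earliest j ≥ 4 with G[2,2] ((B ∧ C) ∨ A), and B at every k in [4,j-1].
  j=4: rhs fails.
  j=5: rhs holds but lhs fails at k=4.
  j=6: rhs holds but lhs fails at k=4.
  j=7: rhs holds but lhs fails at k=4.
  j=8: rhs fails.
  j=9: rhs holds but lhs fails at k=4.
No witness within the range → none.

none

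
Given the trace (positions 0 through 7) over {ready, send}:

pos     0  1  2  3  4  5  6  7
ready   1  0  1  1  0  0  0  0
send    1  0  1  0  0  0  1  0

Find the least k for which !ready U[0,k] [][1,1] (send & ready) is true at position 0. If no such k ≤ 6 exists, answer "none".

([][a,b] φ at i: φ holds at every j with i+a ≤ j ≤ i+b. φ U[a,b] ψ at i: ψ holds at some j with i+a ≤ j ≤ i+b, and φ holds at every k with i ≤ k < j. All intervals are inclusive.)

none

Need earliest j ≥ 0 with [][1,1] (send & ready), and !ready at every k in [0,j-1].
  j=0: rhs fails.
  j=1: rhs holds but lhs fails at k=0.
  j=2: rhs fails.
  j=3: rhs fails.
  j=4: rhs fails.
  j=5: rhs fails.
  j=6: rhs fails.
No witness within the range → none.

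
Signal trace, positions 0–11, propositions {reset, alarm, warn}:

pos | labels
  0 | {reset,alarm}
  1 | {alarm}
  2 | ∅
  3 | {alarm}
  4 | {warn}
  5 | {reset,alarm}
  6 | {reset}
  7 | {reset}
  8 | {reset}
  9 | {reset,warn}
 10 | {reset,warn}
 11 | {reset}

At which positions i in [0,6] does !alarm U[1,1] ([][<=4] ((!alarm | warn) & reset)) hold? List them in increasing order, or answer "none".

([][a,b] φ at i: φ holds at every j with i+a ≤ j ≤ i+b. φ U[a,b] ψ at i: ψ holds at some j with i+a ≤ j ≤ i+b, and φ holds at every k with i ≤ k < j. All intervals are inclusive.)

Evaluate at each i in [0,6]:
  i=0: ✗ (no rhs in [1,1])
  i=1: ✗ (no rhs in [2,2])
  i=2: ✗ (no rhs in [3,3])
  i=3: ✗ (no rhs in [4,4])
  i=4: ✗ (no rhs in [5,5])
  i=5: ✗ (lhs fails at k=5 before rhs at j=6)
  i=6: ✓ (rhs at j=7; lhs holds on [6,6])

6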